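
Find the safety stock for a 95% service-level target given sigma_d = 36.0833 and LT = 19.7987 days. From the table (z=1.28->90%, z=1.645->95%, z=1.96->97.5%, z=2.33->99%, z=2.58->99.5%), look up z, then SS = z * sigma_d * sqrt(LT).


From the table, SL = 95% corresponds to z = 1.645
sqrt(LT) = sqrt(19.7987) = 4.4496
SS = 1.645 * 36.0833 * 4.4496 = 264.1134

264.1134 units


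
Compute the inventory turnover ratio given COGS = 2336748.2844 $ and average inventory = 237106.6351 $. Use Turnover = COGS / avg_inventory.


Turnover = 2336748.2844 / 237106.6351 = 9.8553

9.8553


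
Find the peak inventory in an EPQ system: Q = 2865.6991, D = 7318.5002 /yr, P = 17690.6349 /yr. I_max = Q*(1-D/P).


D/P = 0.4137
1 - D/P = 0.5863
I_max = 2865.6991 * 0.5863 = 1680.1781

1680.1781 units


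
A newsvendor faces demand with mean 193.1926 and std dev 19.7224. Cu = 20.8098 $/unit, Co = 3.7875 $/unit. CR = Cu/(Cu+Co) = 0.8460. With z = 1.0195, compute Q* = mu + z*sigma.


CR = Cu/(Cu+Co) = 20.8098/(20.8098+3.7875) = 0.8460
z = 1.0195
Q* = 193.1926 + 1.0195 * 19.7224 = 213.2996

213.2996 units


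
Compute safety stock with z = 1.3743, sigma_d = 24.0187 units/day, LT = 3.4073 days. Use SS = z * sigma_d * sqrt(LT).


sqrt(LT) = sqrt(3.4073) = 1.8459
SS = 1.3743 * 24.0187 * 1.8459 = 60.9307

60.9307 units


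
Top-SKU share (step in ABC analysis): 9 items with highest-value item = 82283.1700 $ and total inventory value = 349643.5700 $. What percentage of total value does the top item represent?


Top item = 82283.1700
Total = 349643.5700
Percentage = 82283.1700 / 349643.5700 * 100 = 23.5334

23.5334%


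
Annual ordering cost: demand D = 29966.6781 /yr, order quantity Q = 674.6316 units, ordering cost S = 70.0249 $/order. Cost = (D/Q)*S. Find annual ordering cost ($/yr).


Number of orders = D/Q = 44.4193
Cost = 44.4193 * 70.0249 = 3110.4586

3110.4586 $/yr


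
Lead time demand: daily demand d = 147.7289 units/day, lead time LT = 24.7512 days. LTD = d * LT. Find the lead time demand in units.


LTD = 147.7289 * 24.7512 = 3656.4675

3656.4675 units


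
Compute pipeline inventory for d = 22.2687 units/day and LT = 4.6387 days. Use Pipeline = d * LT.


Pipeline = 22.2687 * 4.6387 = 103.2978

103.2978 units


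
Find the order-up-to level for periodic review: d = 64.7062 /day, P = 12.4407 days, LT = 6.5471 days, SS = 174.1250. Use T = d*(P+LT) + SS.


P + LT = 18.9878
d*(P+LT) = 64.7062 * 18.9878 = 1228.6284
T = 1228.6284 + 174.1250 = 1402.7534

1402.7534 units


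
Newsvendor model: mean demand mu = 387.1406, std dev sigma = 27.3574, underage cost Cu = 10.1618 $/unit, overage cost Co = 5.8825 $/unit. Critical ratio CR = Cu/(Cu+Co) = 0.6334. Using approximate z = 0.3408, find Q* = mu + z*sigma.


CR = Cu/(Cu+Co) = 10.1618/(10.1618+5.8825) = 0.6334
z = 0.3408
Q* = 387.1406 + 0.3408 * 27.3574 = 396.4640

396.4640 units


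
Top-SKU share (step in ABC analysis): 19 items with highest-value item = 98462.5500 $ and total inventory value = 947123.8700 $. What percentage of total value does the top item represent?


Top item = 98462.5500
Total = 947123.8700
Percentage = 98462.5500 / 947123.8700 * 100 = 10.3960

10.3960%


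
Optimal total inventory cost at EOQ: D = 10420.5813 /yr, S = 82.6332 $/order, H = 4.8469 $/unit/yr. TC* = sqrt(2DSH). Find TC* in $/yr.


2*D*S*H = 8347195.2601
TC* = sqrt(8347195.2601) = 2889.1513

2889.1513 $/yr


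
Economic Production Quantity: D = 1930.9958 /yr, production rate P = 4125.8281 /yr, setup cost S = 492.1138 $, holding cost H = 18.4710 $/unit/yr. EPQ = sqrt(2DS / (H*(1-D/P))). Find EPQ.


1 - D/P = 1 - 0.4680 = 0.5320
H*(1-D/P) = 9.8261
2DS = 1900539.3618
EPQ = sqrt(193417.7144) = 439.7928

439.7928 units


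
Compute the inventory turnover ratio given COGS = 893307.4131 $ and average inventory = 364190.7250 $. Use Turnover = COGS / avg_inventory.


Turnover = 893307.4131 / 364190.7250 = 2.4529

2.4529


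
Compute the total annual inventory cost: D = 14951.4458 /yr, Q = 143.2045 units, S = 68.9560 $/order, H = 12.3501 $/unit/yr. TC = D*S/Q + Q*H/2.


Ordering cost = D*S/Q = 7199.4378
Holding cost = Q*H/2 = 884.2949
TC = 7199.4378 + 884.2949 = 8083.7328

8083.7328 $/yr


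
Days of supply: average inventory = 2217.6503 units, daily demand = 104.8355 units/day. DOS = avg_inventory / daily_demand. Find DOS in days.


DOS = 2217.6503 / 104.8355 = 21.1536

21.1536 days


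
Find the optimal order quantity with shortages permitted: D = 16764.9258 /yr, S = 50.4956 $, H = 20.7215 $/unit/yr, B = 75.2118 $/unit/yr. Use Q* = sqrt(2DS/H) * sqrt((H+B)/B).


sqrt(2DS/H) = 285.8459
sqrt((H+B)/B) = 1.1294
Q* = 285.8459 * 1.1294 = 322.8299

322.8299 units


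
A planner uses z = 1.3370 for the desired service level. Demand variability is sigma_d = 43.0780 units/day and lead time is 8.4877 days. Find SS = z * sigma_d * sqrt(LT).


sqrt(LT) = sqrt(8.4877) = 2.9134
SS = 1.3370 * 43.0780 * 2.9134 = 167.7961

167.7961 units


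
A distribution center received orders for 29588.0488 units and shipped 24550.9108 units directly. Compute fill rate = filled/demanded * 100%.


FR = 24550.9108 / 29588.0488 * 100 = 82.9758

82.9758%


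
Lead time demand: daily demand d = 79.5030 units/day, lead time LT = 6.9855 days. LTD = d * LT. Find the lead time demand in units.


LTD = 79.5030 * 6.9855 = 555.3682

555.3682 units


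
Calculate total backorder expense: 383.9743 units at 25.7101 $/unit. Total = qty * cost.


Total = 383.9743 * 25.7101 = 9872.0177

9872.0177 $


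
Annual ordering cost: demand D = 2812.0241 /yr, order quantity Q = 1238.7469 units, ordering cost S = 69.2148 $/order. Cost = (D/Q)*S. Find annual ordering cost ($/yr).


Number of orders = D/Q = 2.2701
Cost = 2.2701 * 69.2148 = 157.1214

157.1214 $/yr


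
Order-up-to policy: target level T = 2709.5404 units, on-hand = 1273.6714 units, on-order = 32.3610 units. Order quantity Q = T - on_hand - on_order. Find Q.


Inventory position = OH + OO = 1273.6714 + 32.3610 = 1306.0324
Q = 2709.5404 - 1306.0324 = 1403.5080

1403.5080 units


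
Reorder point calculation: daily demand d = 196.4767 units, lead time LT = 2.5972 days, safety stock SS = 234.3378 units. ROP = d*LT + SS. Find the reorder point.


d*LT = 196.4767 * 2.5972 = 510.2893
ROP = 510.2893 + 234.3378 = 744.6271

744.6271 units


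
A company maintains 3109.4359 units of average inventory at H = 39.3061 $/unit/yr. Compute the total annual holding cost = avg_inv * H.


Cost = 3109.4359 * 39.3061 = 122219.7984

122219.7984 $/yr


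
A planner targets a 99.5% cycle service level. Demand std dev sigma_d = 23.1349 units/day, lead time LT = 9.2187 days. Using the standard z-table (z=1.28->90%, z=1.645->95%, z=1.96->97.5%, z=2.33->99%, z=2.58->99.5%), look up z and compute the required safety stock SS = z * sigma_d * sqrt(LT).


From the table, SL = 99.5% corresponds to z = 2.58
sqrt(LT) = sqrt(9.2187) = 3.0362
SS = 2.58 * 23.1349 * 3.0362 = 181.2267

181.2267 units


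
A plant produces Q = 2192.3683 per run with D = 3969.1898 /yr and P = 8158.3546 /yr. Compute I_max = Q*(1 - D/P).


D/P = 0.4865
1 - D/P = 0.5135
I_max = 2192.3683 * 0.5135 = 1125.7407

1125.7407 units


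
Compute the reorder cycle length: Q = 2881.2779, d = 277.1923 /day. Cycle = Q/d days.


Cycle = 2881.2779 / 277.1923 = 10.3945

10.3945 days


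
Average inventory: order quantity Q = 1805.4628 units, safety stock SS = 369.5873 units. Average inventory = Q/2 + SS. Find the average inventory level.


Q/2 = 902.7314
Avg = 902.7314 + 369.5873 = 1272.3187

1272.3187 units


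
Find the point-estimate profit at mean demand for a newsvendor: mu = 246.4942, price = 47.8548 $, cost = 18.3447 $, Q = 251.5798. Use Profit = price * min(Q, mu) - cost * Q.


Sales at mu = min(251.5798, 246.4942) = 246.4942
Revenue = 47.8548 * 246.4942 = 11795.9306
Total cost = 18.3447 * 251.5798 = 4615.1560
Profit = 11795.9306 - 4615.1560 = 7180.7747

7180.7747 $


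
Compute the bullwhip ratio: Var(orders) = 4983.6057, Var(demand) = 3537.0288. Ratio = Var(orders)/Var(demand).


BW = 4983.6057 / 3537.0288 = 1.4090

1.4090


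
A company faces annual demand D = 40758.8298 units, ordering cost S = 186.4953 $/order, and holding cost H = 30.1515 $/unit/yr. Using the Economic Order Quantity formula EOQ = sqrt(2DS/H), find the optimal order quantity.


2*D*S = 2 * 40758.8298 * 186.4953 = 15202660.3824
2*D*S/H = 504209.0902
EOQ = sqrt(504209.0902) = 710.0768

710.0768 units


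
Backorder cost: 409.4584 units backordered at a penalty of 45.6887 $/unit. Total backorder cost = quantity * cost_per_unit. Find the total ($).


Total = 409.4584 * 45.6887 = 18707.6220

18707.6220 $


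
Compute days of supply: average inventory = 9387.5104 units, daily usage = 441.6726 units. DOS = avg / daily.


DOS = 9387.5104 / 441.6726 = 21.2545

21.2545 days


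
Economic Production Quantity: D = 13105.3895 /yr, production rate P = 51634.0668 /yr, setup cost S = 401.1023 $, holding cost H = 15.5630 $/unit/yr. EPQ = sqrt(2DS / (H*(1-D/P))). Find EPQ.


1 - D/P = 1 - 0.2538 = 0.7462
H*(1-D/P) = 11.6129
2DS = 10513203.7417
EPQ = sqrt(905303.0759) = 951.4742

951.4742 units


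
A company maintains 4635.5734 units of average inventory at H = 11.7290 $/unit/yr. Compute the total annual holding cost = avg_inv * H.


Cost = 4635.5734 * 11.7290 = 54370.6404

54370.6404 $/yr


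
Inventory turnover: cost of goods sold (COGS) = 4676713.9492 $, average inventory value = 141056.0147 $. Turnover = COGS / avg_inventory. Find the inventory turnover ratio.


Turnover = 4676713.9492 / 141056.0147 = 33.1550

33.1550


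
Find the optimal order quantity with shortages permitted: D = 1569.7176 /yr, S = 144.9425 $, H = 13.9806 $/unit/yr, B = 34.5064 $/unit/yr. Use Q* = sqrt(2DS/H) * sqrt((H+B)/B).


sqrt(2DS/H) = 180.4101
sqrt((H+B)/B) = 1.1854
Q* = 180.4101 * 1.1854 = 213.8570

213.8570 units


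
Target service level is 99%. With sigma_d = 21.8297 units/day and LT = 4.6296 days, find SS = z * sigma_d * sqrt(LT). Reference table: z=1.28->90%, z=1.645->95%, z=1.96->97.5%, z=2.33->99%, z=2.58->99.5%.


From the table, SL = 99% corresponds to z = 2.33
sqrt(LT) = sqrt(4.6296) = 2.1517
SS = 2.33 * 21.8297 * 2.1517 = 109.4398

109.4398 units


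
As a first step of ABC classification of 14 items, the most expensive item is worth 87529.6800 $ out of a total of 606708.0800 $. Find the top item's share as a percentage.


Top item = 87529.6800
Total = 606708.0800
Percentage = 87529.6800 / 606708.0800 * 100 = 14.4270

14.4270%


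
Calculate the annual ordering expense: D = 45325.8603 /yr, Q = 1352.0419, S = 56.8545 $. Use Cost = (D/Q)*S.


Number of orders = D/Q = 33.5240
Cost = 33.5240 * 56.8545 = 1905.9906

1905.9906 $/yr


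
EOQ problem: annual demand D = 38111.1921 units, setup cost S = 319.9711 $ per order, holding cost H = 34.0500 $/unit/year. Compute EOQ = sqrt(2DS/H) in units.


2*D*S = 2 * 38111.1921 * 319.9711 = 24388960.1171
2*D*S/H = 716269.0196
EOQ = sqrt(716269.0196) = 846.3268

846.3268 units


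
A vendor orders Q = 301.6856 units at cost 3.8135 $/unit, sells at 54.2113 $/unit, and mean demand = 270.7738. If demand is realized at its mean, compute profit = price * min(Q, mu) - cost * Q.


Sales at mu = min(301.6856, 270.7738) = 270.7738
Revenue = 54.2113 * 270.7738 = 14678.9997
Total cost = 3.8135 * 301.6856 = 1150.4780
Profit = 14678.9997 - 1150.4780 = 13528.5217

13528.5217 $


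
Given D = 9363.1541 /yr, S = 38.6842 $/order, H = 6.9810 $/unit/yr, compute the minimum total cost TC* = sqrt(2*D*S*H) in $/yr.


2*D*S*H = 5057121.9289
TC* = sqrt(5057121.9289) = 2248.8046

2248.8046 $/yr


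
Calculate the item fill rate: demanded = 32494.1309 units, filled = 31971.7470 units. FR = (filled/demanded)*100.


FR = 31971.7470 / 32494.1309 * 100 = 98.3924

98.3924%


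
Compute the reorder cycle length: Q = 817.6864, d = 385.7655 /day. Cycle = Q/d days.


Cycle = 817.6864 / 385.7655 = 2.1196

2.1196 days


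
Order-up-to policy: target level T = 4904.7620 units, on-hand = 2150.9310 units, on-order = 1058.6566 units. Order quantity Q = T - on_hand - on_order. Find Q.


Inventory position = OH + OO = 2150.9310 + 1058.6566 = 3209.5876
Q = 4904.7620 - 3209.5876 = 1695.1744

1695.1744 units


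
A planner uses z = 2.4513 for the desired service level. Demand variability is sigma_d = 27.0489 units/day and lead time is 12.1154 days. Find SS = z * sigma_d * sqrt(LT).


sqrt(LT) = sqrt(12.1154) = 3.4807
SS = 2.4513 * 27.0489 * 3.4807 = 230.7889

230.7889 units


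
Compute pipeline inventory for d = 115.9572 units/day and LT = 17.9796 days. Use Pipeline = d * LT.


Pipeline = 115.9572 * 17.9796 = 2084.8641

2084.8641 units


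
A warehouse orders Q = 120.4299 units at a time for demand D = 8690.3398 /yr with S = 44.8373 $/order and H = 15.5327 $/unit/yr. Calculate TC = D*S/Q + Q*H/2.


Ordering cost = D*S/Q = 3235.5036
Holding cost = Q*H/2 = 935.3008
TC = 3235.5036 + 935.3008 = 4170.8043

4170.8043 $/yr


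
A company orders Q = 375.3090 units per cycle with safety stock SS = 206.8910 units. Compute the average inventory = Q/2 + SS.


Q/2 = 187.6545
Avg = 187.6545 + 206.8910 = 394.5455

394.5455 units


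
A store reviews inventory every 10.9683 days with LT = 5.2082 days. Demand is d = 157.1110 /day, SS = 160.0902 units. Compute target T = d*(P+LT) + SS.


P + LT = 16.1765
d*(P+LT) = 157.1110 * 16.1765 = 2541.5061
T = 2541.5061 + 160.0902 = 2701.5963

2701.5963 units


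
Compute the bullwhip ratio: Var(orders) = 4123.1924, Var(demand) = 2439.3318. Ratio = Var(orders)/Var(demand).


BW = 4123.1924 / 2439.3318 = 1.6903

1.6903


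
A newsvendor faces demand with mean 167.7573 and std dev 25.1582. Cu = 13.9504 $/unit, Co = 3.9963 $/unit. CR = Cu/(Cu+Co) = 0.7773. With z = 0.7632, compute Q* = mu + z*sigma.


CR = Cu/(Cu+Co) = 13.9504/(13.9504+3.9963) = 0.7773
z = 0.7632
Q* = 167.7573 + 0.7632 * 25.1582 = 186.9580

186.9580 units


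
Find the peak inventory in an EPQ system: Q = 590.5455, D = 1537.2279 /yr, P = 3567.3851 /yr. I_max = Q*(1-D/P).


D/P = 0.4309
1 - D/P = 0.5691
I_max = 590.5455 * 0.5691 = 336.0725

336.0725 units


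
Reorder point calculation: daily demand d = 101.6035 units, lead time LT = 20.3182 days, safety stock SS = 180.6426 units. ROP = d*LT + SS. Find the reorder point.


d*LT = 101.6035 * 20.3182 = 2064.4002
ROP = 2064.4002 + 180.6426 = 2245.0428

2245.0428 units


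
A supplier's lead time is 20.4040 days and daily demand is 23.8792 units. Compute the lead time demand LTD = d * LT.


LTD = 23.8792 * 20.4040 = 487.2312

487.2312 units


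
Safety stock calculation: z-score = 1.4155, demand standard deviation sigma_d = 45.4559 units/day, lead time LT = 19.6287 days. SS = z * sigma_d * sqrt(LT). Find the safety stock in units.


sqrt(LT) = sqrt(19.6287) = 4.4304
SS = 1.4155 * 45.4559 * 4.4304 = 285.0663

285.0663 units


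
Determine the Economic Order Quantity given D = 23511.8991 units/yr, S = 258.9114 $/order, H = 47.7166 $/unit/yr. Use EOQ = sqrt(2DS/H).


2*D*S = 2 * 23511.8991 * 258.9114 = 12174997.4253
2*D*S/H = 255152.2410
EOQ = sqrt(255152.2410) = 505.1260

505.1260 units


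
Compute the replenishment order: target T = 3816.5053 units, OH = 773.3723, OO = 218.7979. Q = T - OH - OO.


Inventory position = OH + OO = 773.3723 + 218.7979 = 992.1702
Q = 3816.5053 - 992.1702 = 2824.3351

2824.3351 units


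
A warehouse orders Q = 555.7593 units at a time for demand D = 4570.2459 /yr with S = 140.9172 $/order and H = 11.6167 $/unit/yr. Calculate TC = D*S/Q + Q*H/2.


Ordering cost = D*S/Q = 1158.8223
Holding cost = Q*H/2 = 3228.0445
TC = 1158.8223 + 3228.0445 = 4386.8668

4386.8668 $/yr


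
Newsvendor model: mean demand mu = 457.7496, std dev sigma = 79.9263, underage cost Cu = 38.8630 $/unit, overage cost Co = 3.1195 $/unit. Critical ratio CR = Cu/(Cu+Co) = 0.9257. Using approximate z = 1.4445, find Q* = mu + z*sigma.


CR = Cu/(Cu+Co) = 38.8630/(38.8630+3.1195) = 0.9257
z = 1.4445
Q* = 457.7496 + 1.4445 * 79.9263 = 573.2031

573.2031 units


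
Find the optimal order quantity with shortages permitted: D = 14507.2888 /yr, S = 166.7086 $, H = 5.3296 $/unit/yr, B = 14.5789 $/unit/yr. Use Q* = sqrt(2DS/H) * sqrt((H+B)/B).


sqrt(2DS/H) = 952.6641
sqrt((H+B)/B) = 1.1686
Q* = 952.6641 * 1.1686 = 1113.2603

1113.2603 units


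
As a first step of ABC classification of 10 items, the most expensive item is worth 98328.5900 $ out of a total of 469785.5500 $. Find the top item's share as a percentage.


Top item = 98328.5900
Total = 469785.5500
Percentage = 98328.5900 / 469785.5500 * 100 = 20.9305

20.9305%


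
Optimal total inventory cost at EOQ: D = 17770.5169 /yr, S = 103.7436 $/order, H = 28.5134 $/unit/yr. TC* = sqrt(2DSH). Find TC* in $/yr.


2*D*S*H = 105133319.5071
TC* = sqrt(105133319.5071) = 10253.4540

10253.4540 $/yr


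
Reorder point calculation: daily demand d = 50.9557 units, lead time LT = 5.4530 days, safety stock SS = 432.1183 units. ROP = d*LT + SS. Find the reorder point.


d*LT = 50.9557 * 5.4530 = 277.8614
ROP = 277.8614 + 432.1183 = 709.9797

709.9797 units


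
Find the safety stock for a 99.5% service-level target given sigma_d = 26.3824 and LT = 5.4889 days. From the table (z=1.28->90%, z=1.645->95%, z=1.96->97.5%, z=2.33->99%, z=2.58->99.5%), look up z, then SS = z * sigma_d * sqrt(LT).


From the table, SL = 99.5% corresponds to z = 2.58
sqrt(LT) = sqrt(5.4889) = 2.3428
SS = 2.58 * 26.3824 * 2.3428 = 159.4691

159.4691 units


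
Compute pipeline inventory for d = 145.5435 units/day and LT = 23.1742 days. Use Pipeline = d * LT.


Pipeline = 145.5435 * 23.1742 = 3372.8542

3372.8542 units


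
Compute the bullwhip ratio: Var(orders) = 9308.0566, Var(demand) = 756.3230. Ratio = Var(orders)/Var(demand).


BW = 9308.0566 / 756.3230 = 12.3070

12.3070


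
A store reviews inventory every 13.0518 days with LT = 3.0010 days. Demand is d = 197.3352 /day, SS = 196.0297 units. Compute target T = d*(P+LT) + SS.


P + LT = 16.0528
d*(P+LT) = 197.3352 * 16.0528 = 3167.7825
T = 3167.7825 + 196.0297 = 3363.8122

3363.8122 units


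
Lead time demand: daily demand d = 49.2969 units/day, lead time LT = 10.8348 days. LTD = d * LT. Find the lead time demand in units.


LTD = 49.2969 * 10.8348 = 534.1221

534.1221 units


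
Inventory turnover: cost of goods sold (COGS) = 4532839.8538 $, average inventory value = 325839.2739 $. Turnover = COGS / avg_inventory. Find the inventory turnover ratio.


Turnover = 4532839.8538 / 325839.2739 = 13.9113

13.9113


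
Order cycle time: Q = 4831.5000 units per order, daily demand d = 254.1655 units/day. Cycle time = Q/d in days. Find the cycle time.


Cycle = 4831.5000 / 254.1655 = 19.0093

19.0093 days


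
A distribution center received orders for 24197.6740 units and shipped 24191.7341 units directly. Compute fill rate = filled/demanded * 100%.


FR = 24191.7341 / 24197.6740 * 100 = 99.9755

99.9755%


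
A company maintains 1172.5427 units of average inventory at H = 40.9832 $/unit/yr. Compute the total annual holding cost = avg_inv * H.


Cost = 1172.5427 * 40.9832 = 48054.5520

48054.5520 $/yr


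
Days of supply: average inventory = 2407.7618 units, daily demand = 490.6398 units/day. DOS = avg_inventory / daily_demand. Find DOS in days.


DOS = 2407.7618 / 490.6398 = 4.9074

4.9074 days


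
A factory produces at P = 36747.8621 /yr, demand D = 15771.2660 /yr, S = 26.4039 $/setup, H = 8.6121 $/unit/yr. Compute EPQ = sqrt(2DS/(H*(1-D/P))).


1 - D/P = 1 - 0.4292 = 0.5708
H*(1-D/P) = 4.9160
2DS = 832845.8607
EPQ = sqrt(169415.3001) = 411.6009

411.6009 units


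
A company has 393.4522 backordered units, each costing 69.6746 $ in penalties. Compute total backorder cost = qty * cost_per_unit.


Total = 393.4522 * 69.6746 = 27413.6247

27413.6247 $


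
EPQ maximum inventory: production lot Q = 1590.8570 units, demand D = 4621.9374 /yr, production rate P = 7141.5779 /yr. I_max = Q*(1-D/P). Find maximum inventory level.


D/P = 0.6472
1 - D/P = 0.3528
I_max = 1590.8570 * 0.3528 = 561.2748

561.2748 units


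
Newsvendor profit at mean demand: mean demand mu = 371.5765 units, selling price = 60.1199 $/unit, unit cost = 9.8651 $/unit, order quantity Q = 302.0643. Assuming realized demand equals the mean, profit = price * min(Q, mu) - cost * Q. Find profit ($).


Sales at mu = min(302.0643, 371.5765) = 302.0643
Revenue = 60.1199 * 302.0643 = 18160.0755
Total cost = 9.8651 * 302.0643 = 2979.8945
Profit = 18160.0755 - 2979.8945 = 15180.1810

15180.1810 $


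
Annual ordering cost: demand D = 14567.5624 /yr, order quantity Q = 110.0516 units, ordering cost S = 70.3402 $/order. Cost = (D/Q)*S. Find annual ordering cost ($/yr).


Number of orders = D/Q = 132.3703
Cost = 132.3703 * 70.3402 = 9310.9528

9310.9528 $/yr


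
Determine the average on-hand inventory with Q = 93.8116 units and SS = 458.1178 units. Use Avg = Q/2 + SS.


Q/2 = 46.9058
Avg = 46.9058 + 458.1178 = 505.0236

505.0236 units


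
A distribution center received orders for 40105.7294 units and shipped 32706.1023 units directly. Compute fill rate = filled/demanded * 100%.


FR = 32706.1023 / 40105.7294 * 100 = 81.5497

81.5497%


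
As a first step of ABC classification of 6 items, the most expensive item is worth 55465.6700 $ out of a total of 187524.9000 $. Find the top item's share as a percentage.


Top item = 55465.6700
Total = 187524.9000
Percentage = 55465.6700 / 187524.9000 * 100 = 29.5778

29.5778%


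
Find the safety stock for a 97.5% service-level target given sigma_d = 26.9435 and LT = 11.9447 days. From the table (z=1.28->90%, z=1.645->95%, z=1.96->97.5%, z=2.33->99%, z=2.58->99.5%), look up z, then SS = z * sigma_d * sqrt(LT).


From the table, SL = 97.5% corresponds to z = 1.96
sqrt(LT) = sqrt(11.9447) = 3.4561
SS = 1.96 * 26.9435 * 3.4561 = 182.5146

182.5146 units


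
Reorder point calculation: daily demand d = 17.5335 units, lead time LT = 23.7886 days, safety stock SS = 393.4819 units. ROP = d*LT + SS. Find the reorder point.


d*LT = 17.5335 * 23.7886 = 417.0974
ROP = 417.0974 + 393.4819 = 810.5793

810.5793 units


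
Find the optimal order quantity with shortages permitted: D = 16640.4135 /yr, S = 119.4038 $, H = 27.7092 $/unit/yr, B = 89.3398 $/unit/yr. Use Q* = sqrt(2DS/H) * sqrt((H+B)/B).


sqrt(2DS/H) = 378.6990
sqrt((H+B)/B) = 1.1446
Q* = 378.6990 * 1.1446 = 433.4665

433.4665 units


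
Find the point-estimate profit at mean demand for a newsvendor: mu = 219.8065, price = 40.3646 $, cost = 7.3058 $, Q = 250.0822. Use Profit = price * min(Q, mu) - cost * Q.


Sales at mu = min(250.0822, 219.8065) = 219.8065
Revenue = 40.3646 * 219.8065 = 8872.4014
Total cost = 7.3058 * 250.0822 = 1827.0505
Profit = 8872.4014 - 1827.0505 = 7045.3509

7045.3509 $


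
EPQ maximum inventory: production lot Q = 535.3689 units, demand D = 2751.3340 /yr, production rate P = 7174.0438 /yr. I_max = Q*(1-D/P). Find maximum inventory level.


D/P = 0.3835
1 - D/P = 0.6165
I_max = 535.3689 * 0.6165 = 330.0483

330.0483 units


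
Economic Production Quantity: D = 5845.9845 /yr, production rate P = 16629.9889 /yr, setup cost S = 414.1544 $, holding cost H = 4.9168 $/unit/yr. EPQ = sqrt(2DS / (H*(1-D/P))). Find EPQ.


1 - D/P = 1 - 0.3515 = 0.6485
H*(1-D/P) = 3.1884
2DS = 4842280.4060
EPQ = sqrt(1518725.5348) = 1232.3658

1232.3658 units


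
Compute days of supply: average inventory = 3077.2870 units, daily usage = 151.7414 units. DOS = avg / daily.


DOS = 3077.2870 / 151.7414 = 20.2798

20.2798 days


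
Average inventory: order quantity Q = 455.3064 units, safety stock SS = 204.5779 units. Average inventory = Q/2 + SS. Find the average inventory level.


Q/2 = 227.6532
Avg = 227.6532 + 204.5779 = 432.2311

432.2311 units


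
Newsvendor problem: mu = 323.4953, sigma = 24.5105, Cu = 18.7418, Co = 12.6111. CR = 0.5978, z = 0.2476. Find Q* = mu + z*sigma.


CR = Cu/(Cu+Co) = 18.7418/(18.7418+12.6111) = 0.5978
z = 0.2476
Q* = 323.4953 + 0.2476 * 24.5105 = 329.5641

329.5641 units


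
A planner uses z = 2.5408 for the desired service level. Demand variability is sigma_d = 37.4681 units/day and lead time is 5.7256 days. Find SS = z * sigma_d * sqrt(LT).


sqrt(LT) = sqrt(5.7256) = 2.3928
SS = 2.5408 * 37.4681 * 2.3928 = 227.7942

227.7942 units


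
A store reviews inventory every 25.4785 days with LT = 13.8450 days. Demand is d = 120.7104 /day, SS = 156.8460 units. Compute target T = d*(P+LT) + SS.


P + LT = 39.3235
d*(P+LT) = 120.7104 * 39.3235 = 4746.7554
T = 4746.7554 + 156.8460 = 4903.6014

4903.6014 units


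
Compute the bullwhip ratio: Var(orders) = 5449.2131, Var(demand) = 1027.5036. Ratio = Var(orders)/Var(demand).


BW = 5449.2131 / 1027.5036 = 5.3034

5.3034


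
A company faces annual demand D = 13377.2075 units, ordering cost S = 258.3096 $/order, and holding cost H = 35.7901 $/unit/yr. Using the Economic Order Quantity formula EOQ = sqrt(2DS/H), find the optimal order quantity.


2*D*S = 2 * 13377.2075 * 258.3096 = 6910922.2369
2*D*S/H = 193095.9186
EOQ = sqrt(193095.9186) = 439.4268

439.4268 units


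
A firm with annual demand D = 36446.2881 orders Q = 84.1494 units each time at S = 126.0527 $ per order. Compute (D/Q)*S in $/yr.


Number of orders = D/Q = 433.1141
Cost = 433.1141 * 126.0527 = 54595.1964

54595.1964 $/yr


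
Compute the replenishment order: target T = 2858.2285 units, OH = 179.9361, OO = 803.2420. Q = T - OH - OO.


Inventory position = OH + OO = 179.9361 + 803.2420 = 983.1781
Q = 2858.2285 - 983.1781 = 1875.0504

1875.0504 units


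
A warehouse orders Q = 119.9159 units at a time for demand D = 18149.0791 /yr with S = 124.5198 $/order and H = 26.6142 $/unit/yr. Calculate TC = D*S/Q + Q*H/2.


Ordering cost = D*S/Q = 18845.8720
Holding cost = Q*H/2 = 1595.7329
TC = 18845.8720 + 1595.7329 = 20441.6049

20441.6049 $/yr


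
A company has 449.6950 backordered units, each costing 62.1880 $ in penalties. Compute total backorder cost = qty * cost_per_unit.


Total = 449.6950 * 62.1880 = 27965.6327

27965.6327 $


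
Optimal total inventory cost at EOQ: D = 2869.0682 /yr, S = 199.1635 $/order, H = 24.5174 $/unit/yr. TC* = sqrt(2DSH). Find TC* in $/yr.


2*D*S*H = 28019154.7536
TC* = sqrt(28019154.7536) = 5293.3123

5293.3123 $/yr


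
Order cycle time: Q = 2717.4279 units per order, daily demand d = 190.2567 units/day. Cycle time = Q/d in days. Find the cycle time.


Cycle = 2717.4279 / 190.2567 = 14.2830

14.2830 days


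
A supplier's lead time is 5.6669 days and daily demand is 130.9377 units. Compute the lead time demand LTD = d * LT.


LTD = 130.9377 * 5.6669 = 742.0109

742.0109 units


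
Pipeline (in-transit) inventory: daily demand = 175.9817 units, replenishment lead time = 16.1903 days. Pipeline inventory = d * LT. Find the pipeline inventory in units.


Pipeline = 175.9817 * 16.1903 = 2849.1965

2849.1965 units


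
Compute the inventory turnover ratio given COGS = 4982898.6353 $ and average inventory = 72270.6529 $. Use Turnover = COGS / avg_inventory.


Turnover = 4982898.6353 / 72270.6529 = 68.9477

68.9477


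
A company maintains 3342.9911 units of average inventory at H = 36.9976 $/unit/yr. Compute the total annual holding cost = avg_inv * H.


Cost = 3342.9911 * 36.9976 = 123682.6475

123682.6475 $/yr


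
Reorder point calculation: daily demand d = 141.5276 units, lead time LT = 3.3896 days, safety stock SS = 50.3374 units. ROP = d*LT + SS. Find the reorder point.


d*LT = 141.5276 * 3.3896 = 479.7220
ROP = 479.7220 + 50.3374 = 530.0594

530.0594 units


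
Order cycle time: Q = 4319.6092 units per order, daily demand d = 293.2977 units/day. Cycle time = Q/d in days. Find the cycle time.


Cycle = 4319.6092 / 293.2977 = 14.7277

14.7277 days


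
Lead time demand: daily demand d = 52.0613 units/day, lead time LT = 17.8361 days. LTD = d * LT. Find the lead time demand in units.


LTD = 52.0613 * 17.8361 = 928.5706

928.5706 units


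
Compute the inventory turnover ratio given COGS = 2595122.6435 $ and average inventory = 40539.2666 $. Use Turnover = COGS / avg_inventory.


Turnover = 2595122.6435 / 40539.2666 = 64.0150

64.0150


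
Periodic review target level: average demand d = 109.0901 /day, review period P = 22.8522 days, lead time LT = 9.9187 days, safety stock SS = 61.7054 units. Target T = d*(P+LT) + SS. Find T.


P + LT = 32.7709
d*(P+LT) = 109.0901 * 32.7709 = 3574.9808
T = 3574.9808 + 61.7054 = 3636.6862

3636.6862 units


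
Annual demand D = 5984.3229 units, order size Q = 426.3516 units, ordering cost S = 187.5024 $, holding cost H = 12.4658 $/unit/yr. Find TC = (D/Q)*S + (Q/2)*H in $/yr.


Ordering cost = D*S/Q = 2631.8065
Holding cost = Q*H/2 = 2657.4069
TC = 2631.8065 + 2657.4069 = 5289.2134

5289.2134 $/yr


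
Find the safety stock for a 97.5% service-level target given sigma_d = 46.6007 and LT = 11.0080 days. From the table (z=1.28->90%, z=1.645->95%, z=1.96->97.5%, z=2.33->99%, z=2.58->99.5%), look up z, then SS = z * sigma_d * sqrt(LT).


From the table, SL = 97.5% corresponds to z = 1.96
sqrt(LT) = sqrt(11.0080) = 3.3178
SS = 1.96 * 46.6007 * 3.3178 = 303.0419

303.0419 units


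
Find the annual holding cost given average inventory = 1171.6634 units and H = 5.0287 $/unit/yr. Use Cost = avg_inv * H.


Cost = 1171.6634 * 5.0287 = 5891.9437

5891.9437 $/yr


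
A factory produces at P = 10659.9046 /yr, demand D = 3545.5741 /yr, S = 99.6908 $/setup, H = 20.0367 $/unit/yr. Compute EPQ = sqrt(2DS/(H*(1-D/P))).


1 - D/P = 1 - 0.3326 = 0.6674
H*(1-D/P) = 13.3723
2DS = 706922.2370
EPQ = sqrt(52864.5730) = 229.9230

229.9230 units


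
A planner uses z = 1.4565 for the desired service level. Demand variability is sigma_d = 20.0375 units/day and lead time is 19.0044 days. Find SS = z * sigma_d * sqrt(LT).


sqrt(LT) = sqrt(19.0044) = 4.3594
SS = 1.4565 * 20.0375 * 4.3594 = 127.2275

127.2275 units


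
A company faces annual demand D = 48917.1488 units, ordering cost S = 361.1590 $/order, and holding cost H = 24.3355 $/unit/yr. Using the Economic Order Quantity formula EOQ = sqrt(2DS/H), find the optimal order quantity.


2*D*S = 2 * 48917.1488 * 361.1590 = 35333737.0869
2*D*S/H = 1451942.1046
EOQ = sqrt(1451942.1046) = 1204.9656

1204.9656 units


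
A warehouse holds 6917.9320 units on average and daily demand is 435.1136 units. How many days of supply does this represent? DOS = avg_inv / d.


DOS = 6917.9320 / 435.1136 = 15.8991

15.8991 days


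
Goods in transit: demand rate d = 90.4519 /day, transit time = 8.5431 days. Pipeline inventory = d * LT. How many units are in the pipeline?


Pipeline = 90.4519 * 8.5431 = 772.7396

772.7396 units


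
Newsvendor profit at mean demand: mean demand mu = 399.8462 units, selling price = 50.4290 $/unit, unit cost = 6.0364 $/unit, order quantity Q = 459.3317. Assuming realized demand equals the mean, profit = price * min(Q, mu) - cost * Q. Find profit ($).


Sales at mu = min(459.3317, 399.8462) = 399.8462
Revenue = 50.4290 * 399.8462 = 20163.8440
Total cost = 6.0364 * 459.3317 = 2772.7099
Profit = 20163.8440 - 2772.7099 = 17391.1341

17391.1341 $


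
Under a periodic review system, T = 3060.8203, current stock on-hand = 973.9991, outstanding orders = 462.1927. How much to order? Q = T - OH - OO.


Inventory position = OH + OO = 973.9991 + 462.1927 = 1436.1918
Q = 3060.8203 - 1436.1918 = 1624.6285

1624.6285 units


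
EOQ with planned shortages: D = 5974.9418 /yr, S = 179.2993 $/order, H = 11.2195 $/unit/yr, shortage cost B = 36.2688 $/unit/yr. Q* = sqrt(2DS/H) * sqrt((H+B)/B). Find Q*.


sqrt(2DS/H) = 437.0030
sqrt((H+B)/B) = 1.1443
Q* = 437.0030 * 1.1443 = 500.0473

500.0473 units


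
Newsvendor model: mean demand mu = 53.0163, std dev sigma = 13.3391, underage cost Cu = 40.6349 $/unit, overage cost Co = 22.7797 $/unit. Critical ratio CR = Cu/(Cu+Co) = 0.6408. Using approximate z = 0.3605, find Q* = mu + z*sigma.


CR = Cu/(Cu+Co) = 40.6349/(40.6349+22.7797) = 0.6408
z = 0.3605
Q* = 53.0163 + 0.3605 * 13.3391 = 57.8250

57.8250 units


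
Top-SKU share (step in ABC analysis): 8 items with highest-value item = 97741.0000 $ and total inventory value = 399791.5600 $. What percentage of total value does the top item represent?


Top item = 97741.0000
Total = 399791.5600
Percentage = 97741.0000 / 399791.5600 * 100 = 24.4480

24.4480%


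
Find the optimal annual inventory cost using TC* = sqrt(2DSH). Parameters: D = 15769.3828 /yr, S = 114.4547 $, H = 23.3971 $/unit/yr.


2*D*S*H = 84457914.6459
TC* = sqrt(84457914.6459) = 9190.0987

9190.0987 $/yr


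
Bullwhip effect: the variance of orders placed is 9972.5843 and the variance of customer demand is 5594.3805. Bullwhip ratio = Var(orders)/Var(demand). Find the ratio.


BW = 9972.5843 / 5594.3805 = 1.7826

1.7826


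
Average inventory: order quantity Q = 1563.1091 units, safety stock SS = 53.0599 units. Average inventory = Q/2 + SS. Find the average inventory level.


Q/2 = 781.5545
Avg = 781.5545 + 53.0599 = 834.6144

834.6144 units


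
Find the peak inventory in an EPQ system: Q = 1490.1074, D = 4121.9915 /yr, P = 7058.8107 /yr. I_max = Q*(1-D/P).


D/P = 0.5839
1 - D/P = 0.4161
I_max = 1490.1074 * 0.4161 = 619.9594

619.9594 units


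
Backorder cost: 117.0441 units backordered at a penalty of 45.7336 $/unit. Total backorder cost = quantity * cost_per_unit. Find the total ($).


Total = 117.0441 * 45.7336 = 5352.8481

5352.8481 $


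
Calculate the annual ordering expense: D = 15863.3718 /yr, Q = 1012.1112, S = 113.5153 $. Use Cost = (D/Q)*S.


Number of orders = D/Q = 15.6735
Cost = 15.6735 * 113.5153 = 1779.1873

1779.1873 $/yr


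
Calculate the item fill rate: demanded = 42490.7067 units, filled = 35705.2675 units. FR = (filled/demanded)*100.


FR = 35705.2675 / 42490.7067 * 100 = 84.0308

84.0308%


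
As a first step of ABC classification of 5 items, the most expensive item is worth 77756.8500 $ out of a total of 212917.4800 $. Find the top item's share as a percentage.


Top item = 77756.8500
Total = 212917.4800
Percentage = 77756.8500 / 212917.4800 * 100 = 36.5197

36.5197%


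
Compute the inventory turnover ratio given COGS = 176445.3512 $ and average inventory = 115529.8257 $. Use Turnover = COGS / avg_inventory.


Turnover = 176445.3512 / 115529.8257 = 1.5273

1.5273


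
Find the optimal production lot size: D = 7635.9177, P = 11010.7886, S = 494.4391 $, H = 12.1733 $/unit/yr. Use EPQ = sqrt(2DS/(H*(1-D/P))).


1 - D/P = 1 - 0.6935 = 0.3065
H*(1-D/P) = 3.7312
2DS = 7550992.5505
EPQ = sqrt(2023750.5376) = 1422.5859

1422.5859 units


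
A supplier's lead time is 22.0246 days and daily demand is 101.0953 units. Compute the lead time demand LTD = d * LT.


LTD = 101.0953 * 22.0246 = 2226.5835

2226.5835 units


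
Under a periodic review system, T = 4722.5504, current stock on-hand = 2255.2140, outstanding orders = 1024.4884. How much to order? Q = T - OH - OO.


Inventory position = OH + OO = 2255.2140 + 1024.4884 = 3279.7024
Q = 4722.5504 - 3279.7024 = 1442.8480

1442.8480 units


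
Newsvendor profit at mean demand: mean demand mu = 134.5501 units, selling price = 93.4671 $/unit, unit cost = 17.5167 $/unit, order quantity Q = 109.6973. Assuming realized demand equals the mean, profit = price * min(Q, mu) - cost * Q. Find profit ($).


Sales at mu = min(109.6973, 134.5501) = 109.6973
Revenue = 93.4671 * 109.6973 = 10253.0885
Total cost = 17.5167 * 109.6973 = 1921.5347
Profit = 10253.0885 - 1921.5347 = 8331.5538

8331.5538 $


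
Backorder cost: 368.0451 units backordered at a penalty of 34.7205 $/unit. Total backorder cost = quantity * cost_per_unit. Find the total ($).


Total = 368.0451 * 34.7205 = 12778.7099

12778.7099 $


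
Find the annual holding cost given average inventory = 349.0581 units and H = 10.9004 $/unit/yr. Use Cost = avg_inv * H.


Cost = 349.0581 * 10.9004 = 3804.8729

3804.8729 $/yr


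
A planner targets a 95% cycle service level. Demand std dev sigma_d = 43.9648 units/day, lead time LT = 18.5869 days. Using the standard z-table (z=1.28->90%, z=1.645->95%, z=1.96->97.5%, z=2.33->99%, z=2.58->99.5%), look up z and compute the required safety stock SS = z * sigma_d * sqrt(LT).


From the table, SL = 95% corresponds to z = 1.645
sqrt(LT) = sqrt(18.5869) = 4.3113
SS = 1.645 * 43.9648 * 4.3113 = 311.7988

311.7988 units


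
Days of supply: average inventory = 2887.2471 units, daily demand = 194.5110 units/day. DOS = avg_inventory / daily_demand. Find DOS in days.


DOS = 2887.2471 / 194.5110 = 14.8436

14.8436 days


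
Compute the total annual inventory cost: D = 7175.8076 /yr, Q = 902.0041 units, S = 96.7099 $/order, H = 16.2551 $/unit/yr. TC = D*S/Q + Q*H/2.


Ordering cost = D*S/Q = 769.3664
Holding cost = Q*H/2 = 7331.0834
TC = 769.3664 + 7331.0834 = 8100.4498

8100.4498 $/yr


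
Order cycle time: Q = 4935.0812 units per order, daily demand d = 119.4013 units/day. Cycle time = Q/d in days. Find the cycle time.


Cycle = 4935.0812 / 119.4013 = 41.3319

41.3319 days


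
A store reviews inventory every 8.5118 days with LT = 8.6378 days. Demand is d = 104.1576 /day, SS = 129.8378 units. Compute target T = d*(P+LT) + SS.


P + LT = 17.1496
d*(P+LT) = 104.1576 * 17.1496 = 1786.2612
T = 1786.2612 + 129.8378 = 1916.0990

1916.0990 units


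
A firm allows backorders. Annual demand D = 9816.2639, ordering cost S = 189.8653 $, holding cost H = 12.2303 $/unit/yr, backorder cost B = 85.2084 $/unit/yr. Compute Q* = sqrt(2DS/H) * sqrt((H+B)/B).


sqrt(2DS/H) = 552.0677
sqrt((H+B)/B) = 1.0694
Q* = 552.0677 * 1.0694 = 590.3600

590.3600 units


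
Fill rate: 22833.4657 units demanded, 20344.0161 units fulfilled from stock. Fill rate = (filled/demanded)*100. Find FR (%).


FR = 20344.0161 / 22833.4657 * 100 = 89.0974

89.0974%


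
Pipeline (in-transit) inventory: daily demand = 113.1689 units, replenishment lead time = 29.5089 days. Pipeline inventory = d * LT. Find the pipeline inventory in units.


Pipeline = 113.1689 * 29.5089 = 3339.4898

3339.4898 units


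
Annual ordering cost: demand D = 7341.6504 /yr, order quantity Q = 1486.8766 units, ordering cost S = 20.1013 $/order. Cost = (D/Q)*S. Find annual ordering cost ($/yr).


Number of orders = D/Q = 4.9376
Cost = 4.9376 * 20.1013 = 99.2528

99.2528 $/yr


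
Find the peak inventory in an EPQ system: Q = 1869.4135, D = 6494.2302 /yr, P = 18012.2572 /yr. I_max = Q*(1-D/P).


D/P = 0.3605
1 - D/P = 0.6395
I_max = 1869.4135 * 0.6395 = 1195.4057

1195.4057 units


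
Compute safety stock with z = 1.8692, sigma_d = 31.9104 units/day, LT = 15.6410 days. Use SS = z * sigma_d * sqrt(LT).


sqrt(LT) = sqrt(15.6410) = 3.9549
SS = 1.8692 * 31.9104 * 3.9549 = 235.8958

235.8958 units


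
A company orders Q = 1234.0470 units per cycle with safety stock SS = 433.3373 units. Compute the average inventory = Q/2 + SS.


Q/2 = 617.0235
Avg = 617.0235 + 433.3373 = 1050.3608

1050.3608 units


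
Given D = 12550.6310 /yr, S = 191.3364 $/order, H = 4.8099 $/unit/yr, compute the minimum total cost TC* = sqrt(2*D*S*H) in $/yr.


2*D*S*H = 23100916.0839
TC* = sqrt(23100916.0839) = 4806.3412

4806.3412 $/yr


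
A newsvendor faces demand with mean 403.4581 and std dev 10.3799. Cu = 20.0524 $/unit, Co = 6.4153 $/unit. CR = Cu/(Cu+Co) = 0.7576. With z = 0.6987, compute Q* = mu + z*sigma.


CR = Cu/(Cu+Co) = 20.0524/(20.0524+6.4153) = 0.7576
z = 0.6987
Q* = 403.4581 + 0.6987 * 10.3799 = 410.7105

410.7105 units
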